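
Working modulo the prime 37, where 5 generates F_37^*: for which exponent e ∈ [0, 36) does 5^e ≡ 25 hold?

Successive powers of 5 modulo 37:
  5^0=1  5^1=5  5^2=25
So 5^2 ≡ 25 (mod 37), giving e = 2.

2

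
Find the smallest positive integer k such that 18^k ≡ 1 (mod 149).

148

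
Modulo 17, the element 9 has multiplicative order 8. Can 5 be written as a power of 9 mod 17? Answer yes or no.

no

⟨9⟩ has order 8; its elements mod 17 are {1, 2, 4, 8, 9, 13, 15, 16}.
5 is not in this set.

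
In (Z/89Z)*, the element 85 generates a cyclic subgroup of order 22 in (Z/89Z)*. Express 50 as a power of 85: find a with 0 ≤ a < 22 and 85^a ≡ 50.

9

Successive powers of 85 modulo 89:
  85^0=1  85^1=85  85^2=16  85^3=25  85^4=78  85^5=44
  85^6=2  85^7=81  85^8=32  85^9=50
So 85^9 ≡ 50 (mod 89), giving a = 9.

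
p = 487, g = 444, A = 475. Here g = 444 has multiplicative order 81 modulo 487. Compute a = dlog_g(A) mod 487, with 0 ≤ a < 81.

30

Successive powers of 444 modulo 487:
  444^0=1  444^1=444  444^2=388  444^3=361  444^4=61  444^5=299
  444^6=292  444^7=106  444^8=312  444^9=220  444^10=280  444^11=135
  444^12=39  444^13=271  444^14=35  444^15=443  444^16=431  444^17=460
  444^18=187  444^19=238  444^20=480  444^21=301  444^22=206  444^23=395
  444^24=60  444^25=342  444^26=391  444^27=232  444^28=251  444^29=408
  444^30=475
So 444^30 ≡ 475 (mod 487), giving a = 30.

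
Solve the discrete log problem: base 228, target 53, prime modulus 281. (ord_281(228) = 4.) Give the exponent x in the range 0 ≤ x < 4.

Successive powers of 228 modulo 281:
  228^0=1  228^1=228  228^2=280  228^3=53
So 228^3 ≡ 53 (mod 281), giving x = 3.

3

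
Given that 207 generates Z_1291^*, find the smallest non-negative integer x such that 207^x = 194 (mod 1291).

988

Baby-step giant-step with m = ceil(sqrt(1290)) = 36.
Baby table (207^j mod 1291 for j=0..35):
  0:1  1:207  2:246  3:573  4:1130  5:239  6:415  7:699
  8:101  9:251  10:317  11:1069  12:522  13:901  14:603  15:885
  16:1164  17:822  18:1033  19:816  20:1082  21:631  22:226  23:306
  24:83  25:398  26:1053  27:1083  28:838  29:472  30:879  31:1213
  32:637  33:177  34:491  35:939
Giant step factor: 207^(-36) ≡ 25 (mod 1291).
Scan 194·25^i mod 1291 for i = 0, 1, …:
  i=0: 194   i=1: 977   i=2: 1187   i=3: 1273
  i=4: 841   i=5: 369   i=6: 188   i=7: 827
  i=8: 19   i=9: 475     …   i=26: 1131
  i=27: 1164
Match at i=27, j=16: x = 27·36 + 16 = 988.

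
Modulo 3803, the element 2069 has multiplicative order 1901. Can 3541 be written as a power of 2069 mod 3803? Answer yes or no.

no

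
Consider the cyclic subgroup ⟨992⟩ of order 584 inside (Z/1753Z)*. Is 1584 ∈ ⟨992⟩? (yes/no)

yes

1584 ∈ ⟨992⟩ iff 1584^584 ≡ 1 (mod 1753), since |⟨992⟩| = 584.
1584^584 mod 1753 = 1.
Since 1 = 1, 1584 lies in the subgroup.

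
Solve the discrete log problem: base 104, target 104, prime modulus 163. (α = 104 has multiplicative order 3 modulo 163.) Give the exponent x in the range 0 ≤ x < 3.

1

Successive powers of 104 modulo 163:
  104^0=1  104^1=104
So 104^1 ≡ 104 (mod 163), giving x = 1.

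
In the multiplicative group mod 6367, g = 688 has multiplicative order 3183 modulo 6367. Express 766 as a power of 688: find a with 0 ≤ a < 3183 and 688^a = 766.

46

Baby-step giant-step with m = ceil(sqrt(3183)) = 57.
Baby table (688^j mod 6367 for j=0..56):
  0:1  1:688  2:2186  3:1356  4:3346  5:3561  6:5040  7:3872
  8:2530  9:2449  10:4024  11:5234  12:3637  13:25  14:4466  15:3714
  16:2065  17:879  18:6254  19:5027  20:1295  21:5947  22:3922  23:5095
  24:3510  25:1787  26:625  27:3411  28:3712  29:689  30:2874  31:3542
  32:4702  33:540  34:2234  35:2545  36:35  37:4979  38:106  39:2891
  40:2504  41:3662  42:4491  43:1813  44:5779  45:2944  46:766  47:4914
  48:6322  49:875  50:3502  51:2650  52:2238  53:5297  54:2412  55:4036
  56:756
Giant step factor: 688^(-57) ≡ 1344 (mod 6367).
Scan 766·1344^i mod 6367 for i = 0, 1, …:
  i=0: 766
Match at i=0, j=46: a = 0·57 + 46 = 46.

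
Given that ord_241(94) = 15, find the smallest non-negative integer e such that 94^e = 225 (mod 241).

Successive powers of 94 modulo 241:
  94^0=1  94^1=94  94^2=160  94^3=98  94^4=54  94^5=15
  94^6=205  94^7=231  94^8=24  94^9=87  94^10=225
So 94^10 ≡ 225 (mod 241), giving e = 10.

10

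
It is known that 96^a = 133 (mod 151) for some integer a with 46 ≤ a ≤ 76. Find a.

47

Compute 96^46 mod 151 = 47, then multiply by 96 repeatedly:
  96^46=47  96^47=133
Found 133 at exponent 47.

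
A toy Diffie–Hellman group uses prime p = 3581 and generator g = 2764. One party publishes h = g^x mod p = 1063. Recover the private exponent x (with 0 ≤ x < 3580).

Baby-step giant-step with m = ceil(sqrt(3580)) = 60.
Baby table (2764^j mod 3581 for j=0..59):
  0:1  1:2764  2:1423  3:1234  4:1664  5:1292  6:831  7:1463
  8:783  9:1288  10:518  11:2933  12:3009  13:1794  14:2512  15:3190
  16:738  17:2243  18:941  19:1118  20:3330  21:950  22:927  23:1813
  24:1313  25:1579  26:2698  27:1630  28:422  29:2583  30:2479  31:1503
  32:332  33:912  34:3325  35:1454  36:974  37:2805  38:155  39:2281
  40:2124  41:1477  42:88  43:3305  44:3470  45:1162  46:3192  47:2685
  48:1508  49:3409  50:865  51:2333  52:2612  53:272  54:3379  55:308
  56:2615  57:1402  58:486  59:429
Giant step factor: 2764^(-60) ≡ 2728 (mod 3581).
Scan 1063·2728^i mod 3581 for i = 0, 1, …:
  i=0: 1063   i=1: 2835   i=2: 2501   i=3: 923
  i=4: 501   i=5: 2367   i=6: 633   i=7: 782
  i=8: 2601   i=9: 1567     …   i=54: 1413
  i=55: 1508
Match at i=55, j=48: x = 55·60 + 48 = 3348.

3348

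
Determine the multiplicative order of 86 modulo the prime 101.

100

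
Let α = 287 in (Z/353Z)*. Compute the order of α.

The order of 287 must divide p − 1 = 352 = 2^5 · 11.
Divisors: 1, 2, 4, 8, 11, 16, 22, 32, 44, 88, 176, 352.
Check each in increasing order: 287^1 ≡ 287;  287^2 ≡ 120;  287^4 ≡ 280;  287^8 ≡ 34;  287^11 ≡ 59;  287^16 ≡ 97;  287^22 ≡ 304;  287^32 ≡ 231;  287^44 ≡ 283;  287^88 ≡ 311;  287^176 ≡ 352;  287^352 ≡ 1.
Smallest exponent giving 1 is 352.

352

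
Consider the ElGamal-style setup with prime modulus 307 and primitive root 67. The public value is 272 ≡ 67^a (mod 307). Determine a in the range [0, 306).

Baby-step giant-step with m = ceil(sqrt(306)) = 18.
Baby table (67^j mod 307 for j=0..17):
  0:1  1:67  2:191  3:210  4:255  5:200  6:199  7:132
  8:248  9:38  10:90  11:197  12:305  13:173  14:232  15:194
  16:104  17:214
Giant step factor: 67^(-18) ≡ 280 (mod 307).
Scan 272·280^i mod 307 for i = 0, 1, …:
  i=0: 272   i=1: 24   i=2: 273   i=3: 304
  i=4: 81   i=5: 269   i=6: 105   i=7: 235
  i=8: 102   i=9: 9     …   i=13: 216
  i=14: 1
Match at i=14, j=0: a = 14·18 + 0 = 252.

252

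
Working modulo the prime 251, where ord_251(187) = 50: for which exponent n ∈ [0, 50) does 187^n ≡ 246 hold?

Baby-step giant-step with m = ceil(sqrt(50)) = 8.
Baby table (187^j mod 251 for j=0..7):
  0:1  1:187  2:80  3:151  4:125  5:32  6:211  7:50
Giant step factor: 187^(-8) ≡ 4 (mod 251).
Scan 246·4^i mod 251 for i = 0, 1, …:
  i=0: 246   i=1: 231   i=2: 171   i=3: 182
  i=4: 226   i=5: 151
Match at i=5, j=3: n = 5·8 + 3 = 43.

43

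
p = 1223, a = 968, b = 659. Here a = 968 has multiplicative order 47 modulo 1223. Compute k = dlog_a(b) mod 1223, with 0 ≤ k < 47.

Baby-step giant-step with m = ceil(sqrt(47)) = 7.
Baby table (968^j mod 1223 for j=0..6):
  0:1  1:968  2:206  3:59  4:854  5:1147  6:1035
Giant step factor: 968^(-7) ≡ 458 (mod 1223).
Scan 659·458^i mod 1223 for i = 0, 1, …:
  i=0: 659   i=1: 964   i=2: 9   i=3: 453
  i=4: 787   i=5: 884   i=6: 59
Match at i=6, j=3: k = 6·7 + 3 = 45.

45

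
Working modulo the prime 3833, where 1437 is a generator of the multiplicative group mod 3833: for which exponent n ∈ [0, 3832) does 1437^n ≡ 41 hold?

Baby-step giant-step with m = ceil(sqrt(3832)) = 62.
Baby table (1437^j mod 3833 for j=0..61):
  0:1  1:1437  2:2815  3:1340  4:1414  5:428  6:1756  7:1258
  8:2403  9:3411  10:3033  11:300  12:1804  13:1240  14:3368  15:2570
  16:1911  17:1679  18:1766  19:296  20:3722  21:1479  22:1841  23:747
  24:199  25:2321  26:567  27:2183  28:1577  29:846  30:641  31:1197
  32:2905  33:348  34:1786  35:2205  36:2527  37:1448  38:3290  39:1641
  40:822  41:650  42:2631  43:1409  44:909  45:3013  46:2224  47:2999
  48:1271  49:1919  50:1676  51:1288  52:3350  53:3535  54:1070  55:557
  56:3145  57:258  58:2778  59:1833  60:750  61:677
Giant step factor: 1437^(-62) ≡ 251 (mod 3833).
Scan 41·251^i mod 3833 for i = 0, 1, …:
  i=0: 41   i=1: 2625   i=2: 3432   i=3: 2840
  i=4: 3735   i=5: 2233   i=6: 865   i=7: 2467
  i=8: 2104   i=9: 2983     …   i=26: 2592
  i=27: 2815
Match at i=27, j=2: n = 27·62 + 2 = 1676.

1676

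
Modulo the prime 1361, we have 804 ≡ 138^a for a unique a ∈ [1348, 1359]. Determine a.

1349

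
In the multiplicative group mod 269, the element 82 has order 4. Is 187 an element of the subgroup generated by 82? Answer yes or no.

⟨82⟩ has order 4; its elements mod 269 are {1, 82, 187, 268}.
187 is in this set.

yes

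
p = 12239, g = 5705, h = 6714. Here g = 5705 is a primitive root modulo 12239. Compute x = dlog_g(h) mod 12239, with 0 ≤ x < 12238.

11224

Baby-step giant-step with m = ceil(sqrt(12238)) = 111.
Baby table (5705^j mod 12239 for j=0..110):
  0:1  1:5705  2:3524  3:7982  4:8230  5:3346  6:8329  7:5147
  8:2274  9:12069  10:9270  11:631  12:1589  13:8385  14:6413  15:3794
  16:6218  17:5068  18:4422  19:2931  20:2881  21:11367  22:6513  23:11300
  24:3687  25:7733  26:7409  27:7078  28:3529  29:12029  30:1372  31:6539
  32:523  33:9638  34:7202  35:1087  36:8401  37:12020  38:11222  39:11540
  40:2119  41:9002  42:1566  43:11799  44:11034  45:3793  46:513  47:1544
  48:8679  49:6940  50:11774  51:3038  52:1366  53:9026  54:3857  55:10702
  56:6778  57:5489  58:7383  59:5616  60:9817  61:321  62:7694  63:5216
  64:4271  65:10445  66:9273  67:5507  68:12161  69:7853  70:6625  71:1593
  72:6727  73:8270  74:11244  75:2421  76:6213  77:1021  78:11280  79:11977
  80:10687  81:6876  82:1585  83:10043  84:4556  85:8583  86:10015  87:3923
  88:7823  89:6821  90:6024  91:12047  92:6150  93:8776  94:9570  95:10910
  96:6235  97:4141  98:3135  99:3996  100:8162  101:7054  102:1238  103:887
  104:5628  105:4843  106:5892  107:5566  108:6064  109:7706  110:242
Giant step factor: 5705^(-111) ≡ 6505 (mod 12239).
Scan 6714·6505^i mod 12239 for i = 0, 1, …:
  i=0: 6714   i=1: 5818   i=2: 3102   i=3: 8638
  i=4: 941   i=5: 1705   i=6: 2491   i=7: 11758
  i=8: 4279   i=9: 3409     …   i=100: 9832
  i=101: 8385
Match at i=101, j=13: x = 101·111 + 13 = 11224.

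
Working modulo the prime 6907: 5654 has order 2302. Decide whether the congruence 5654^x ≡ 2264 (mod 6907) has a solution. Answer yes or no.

yes

2264 ∈ ⟨5654⟩ iff 2264^2302 ≡ 1 (mod 6907), since |⟨5654⟩| = 2302.
2264^2302 mod 6907 = 1.
Since 1 = 1, 2264 lies in the subgroup.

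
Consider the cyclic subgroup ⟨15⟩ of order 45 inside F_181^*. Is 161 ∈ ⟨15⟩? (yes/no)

yes

161 ∈ ⟨15⟩ iff 161^45 ≡ 1 (mod 181), since |⟨15⟩| = 45.
161^45 mod 181 = 1.
Since 1 = 1, 161 lies in the subgroup.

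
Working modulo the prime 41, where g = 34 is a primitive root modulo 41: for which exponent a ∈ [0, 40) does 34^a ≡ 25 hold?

36

Successive powers of 34 modulo 41:
  34^0=1  34^1=34  34^2=8  34^3=26  34^4=23  34^5=3
  34^6=20  34^7=24  34^8=37  34^9=28  34^10=9  34^11=19
  34^12=31  34^13=29  34^14=2  34^15=27  34^16=16  34^17=11
  34^18=5  34^19=6  34^20=40  34^21=7  34^22=33  34^23=15
  34^24=18  34^25=38  34^26=21  34^27=17  34^28=4  34^29=13
  34^30=32  34^31=22  34^32=10  34^33=12  34^34=39  34^35=14
  34^36=25
So 34^36 ≡ 25 (mod 41), giving a = 36.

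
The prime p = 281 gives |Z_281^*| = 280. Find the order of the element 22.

280

The order of 22 must divide p − 1 = 280 = 2^3 · 5 · 7.
Divisors: 1, 2, 4, 5, 7, 8, 10, 14, 20, 28, 35, 40, 56, 70, 140, 280.
Check each in increasing order: 22^1 ≡ 22;  22^2 ≡ 203;  22^4 ≡ 183;  22^5 ≡ 92;  22^7 ≡ 130;  22^8 ≡ 50;  22^10 ≡ 34;  22^14 ≡ 40;  22^20 ≡ 32;  22^28 ≡ 195;  22^35 ≡ 60;  22^40 ≡ 181;  22^56 ≡ 90;  22^70 ≡ 228;  22^140 ≡ 280;  22^280 ≡ 1.
Smallest exponent giving 1 is 280.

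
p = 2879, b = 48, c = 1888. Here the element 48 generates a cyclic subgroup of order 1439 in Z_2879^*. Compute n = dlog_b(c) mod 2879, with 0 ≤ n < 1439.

Baby-step giant-step with m = ceil(sqrt(1439)) = 38.
Baby table (48^j mod 2879 for j=0..37):
  0:1  1:48  2:2304  3:1190  4:2419  5:952  6:2511  7:2489
  8:1433  9:2567  10:2298  11:902  12:111  13:2449  14:2392  15:2535
  16:762  17:2028  18:2337  19:2774  20:718  21:2795  22:1726  23:2236
  24:805  25:1213  26:644  27:2122  28:1091  29:546  30:297  31:2740
  32:1965  33:2192  34:1572  35:602  36:106  37:2209
Giant step factor: 48^(-38) ≡ 2750 (mod 2879).
Scan 1888·2750^i mod 2879 for i = 0, 1, …:
  i=0: 1888   i=1: 1163   i=2: 2560   i=3: 845
  i=4: 397   i=5: 609   i=6: 2051   i=7: 289
  i=8: 146   i=9: 1319     …   i=14: 2388
  i=15: 1
Match at i=15, j=0: n = 15·38 + 0 = 570.

570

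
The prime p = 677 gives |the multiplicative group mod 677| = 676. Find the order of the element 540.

169

The order of 540 must divide p − 1 = 676 = 2^2 · 13^2.
Divisors: 1, 2, 4, 13, 26, 52, 169, 338, 676.
Check each in increasing order: 540^1 ≡ 540;  540^2 ≡ 490;  540^4 ≡ 442;  540^13 ≡ 333;  540^26 ≡ 538;  540^52 ≡ 365;  540^169 ≡ 1.
Smallest exponent giving 1 is 169.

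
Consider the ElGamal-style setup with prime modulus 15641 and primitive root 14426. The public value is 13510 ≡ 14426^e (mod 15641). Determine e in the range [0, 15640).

Baby-step giant-step with m = ceil(sqrt(15640)) = 126.
Baby table (14426^j mod 15641 for j=0..125):
  0:1  1:14426  2:5971  3:2659  4:7002  5:1274  6:549  7:5528
  8:9110  9:5178  10:12053  11:11222  12:4222  13:518  14:11911  15:11701
  16:954  17:13965  18:3010  19:2844  20:1201  21:11039  22:7593  23:2695
  24:10185  25:12897  26:2427  27:7344  28:8051  29:9301  30:7728  31:10721
  32:2938  33:12119  34:9237  35:7283  36:3961  37:4813  38:1939  39:5906
  40:3429  41:9912  42:490  43:14649  44:923  45:4707  46:5601  47:14261
  48:3113  49:2827  50:6215  51:3378  52:9313  53:8789  54:4168  55:3564
  56:2297  57:8884  58:13871  59:7733  60:4646  61:1511  62:9773  63:12965
  64:13653  65:6706  66:1171  67:566  68:514  69:1130  70:3458  71:5959
  72:1598  73:13555  74:648  75:10371  76:5881  77:2522  78:1406  79:12220
  80:11650  81:355  82:6623  83:8170  84:5485  85:14432  86:14322  87:7203
  88:7315  89:12004  90:8193  91:8822  92:10996  93:12915  94:11839  95:5335
  96:8990  97:10209  98:15019  99:4962  100:8596  101:4048  102:8595  103:5263
  104:2624  105:2604  106:11263  107:1330  108:10714  109:11443  110:1604  111:6265
  112:5192  113:10684  114:970  115:10166  116:4700  117:14106  118:3746  119:141
  120:736  121:12938  122:15176  123:1899  124:7583  125:14845
Giant step factor: 14426^(-126) ≡ 5933 (mod 15641).
Scan 13510·5933^i mod 15641 for i = 0, 1, …:
  i=0: 13510   i=1: 10346   i=2: 7534   i=3: 12885
  i=4: 9138   i=5: 4048
Match at i=5, j=101: e = 5·126 + 101 = 731.

731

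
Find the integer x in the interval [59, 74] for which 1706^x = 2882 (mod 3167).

Compute 1706^59 mod 3167 = 2388, then multiply by 1706 repeatedly:
  1706^59=2388  1706^60=1166  1706^61=320  1706^62=1196  1706^63=828
  1706^64=86  1706^65=1034  1706^66=3152  1706^67=2913  1706^68=555
  1706^69=3064  1706^70=1634  1706^71=644  1706^72=2882
Found 2882 at exponent 72.

72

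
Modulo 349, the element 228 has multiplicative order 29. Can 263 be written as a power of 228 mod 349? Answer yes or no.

yes

263 ∈ ⟨228⟩ iff 263^29 ≡ 1 (mod 349), since |⟨228⟩| = 29.
263^29 mod 349 = 1.
Since 1 = 1, 263 lies in the subgroup.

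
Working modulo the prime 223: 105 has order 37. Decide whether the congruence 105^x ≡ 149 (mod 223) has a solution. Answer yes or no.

149 ∈ ⟨105⟩ iff 149^37 ≡ 1 (mod 223), since |⟨105⟩| = 37.
149^37 mod 223 = 40.
Since 40 ≠ 1, 149 does not lie in the subgroup.

no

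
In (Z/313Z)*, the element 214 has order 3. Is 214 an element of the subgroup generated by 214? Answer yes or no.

⟨214⟩ has order 3; its elements mod 313 are {1, 98, 214}.
214 is in this set.

yes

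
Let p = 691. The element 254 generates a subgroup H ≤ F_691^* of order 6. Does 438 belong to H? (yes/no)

yes

438 ∈ ⟨254⟩ iff 438^6 ≡ 1 (mod 691), since |⟨254⟩| = 6.
438^6 mod 691 = 1.
Since 1 = 1, 438 lies in the subgroup.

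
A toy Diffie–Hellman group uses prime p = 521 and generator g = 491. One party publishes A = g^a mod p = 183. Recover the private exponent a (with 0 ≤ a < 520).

226

Baby-step giant-step with m = ceil(sqrt(520)) = 23.
Baby table (491^j mod 521 for j=0..22):
  0:1  1:491  2:379  3:92  4:366  5:482  6:128  7:328
  8:59  9:314  10:479  11:218  12:233  13:304  14:258  15:75
  16:355  17:291  18:127  19:358  20:201  21:222  22:113
Giant step factor: 491^(-23) ≡ 223 (mod 521).
Scan 183·223^i mod 521 for i = 0, 1, …:
  i=0: 183   i=1: 171   i=2: 100   i=3: 418
  i=4: 476   i=5: 385   i=6: 411   i=7: 478
  i=8: 310   i=9: 358
Match at i=9, j=19: a = 9·23 + 19 = 226.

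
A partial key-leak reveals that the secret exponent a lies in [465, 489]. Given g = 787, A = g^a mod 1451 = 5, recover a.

Compute 787^465 mod 1451 = 1241, then multiply by 787 repeatedly:
  787^465=1241  787^466=144  787^467=150  787^468=519  787^469=722
  787^470=873  787^471=728  787^472=1242  787^473=931  787^474=1393
  787^475=786  787^476=456  787^477=475  787^478=918  787^479=1319
  787^480=588  787^481=1338  787^482=1031  787^483=288  787^484=300
  787^485=1038  787^486=1444  787^487=295  787^488=5
Found 5 at exponent 488.

488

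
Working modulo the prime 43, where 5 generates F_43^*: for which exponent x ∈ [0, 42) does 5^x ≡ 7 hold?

Baby-step giant-step with m = ceil(sqrt(42)) = 7.
Baby table (5^j mod 43 for j=0..6):
  0:1  1:5  2:25  3:39  4:23  5:29  6:16
Giant step factor: 5^(-7) ≡ 7 (mod 43).
Scan 7·7^i mod 43 for i = 0, 1, …:
  i=0: 7   i=1: 6   i=2: 42   i=3: 36
  i=4: 37   i=5: 1
Match at i=5, j=0: x = 5·7 + 0 = 35.

35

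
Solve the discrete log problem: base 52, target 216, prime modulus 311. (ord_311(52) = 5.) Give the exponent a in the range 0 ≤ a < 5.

2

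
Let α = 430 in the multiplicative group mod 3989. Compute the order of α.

1994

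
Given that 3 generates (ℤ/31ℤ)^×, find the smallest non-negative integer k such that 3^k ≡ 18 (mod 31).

26

Successive powers of 3 modulo 31:
  3^0=1  3^1=3  3^2=9  3^3=27  3^4=19  3^5=26
  3^6=16  3^7=17  3^8=20  3^9=29  3^10=25  3^11=13
  3^12=8  3^13=24  3^14=10  3^15=30  3^16=28  3^17=22
  3^18=4  3^19=12  3^20=5  3^21=15  3^22=14  3^23=11
  3^24=2  3^25=6  3^26=18
So 3^26 ≡ 18 (mod 31), giving k = 26.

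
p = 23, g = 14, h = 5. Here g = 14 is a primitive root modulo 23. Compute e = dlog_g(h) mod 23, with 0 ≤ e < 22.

Successive powers of 14 modulo 23:
  14^0=1  14^1=14  14^2=12  14^3=7  14^4=6  14^5=15
  14^6=3  14^7=19  14^8=13  14^9=21  14^10=18  14^11=22
  14^12=9  14^13=11  14^14=16  14^15=17  14^16=8  14^17=20
  14^18=4  14^19=10  14^20=2  14^21=5
So 14^21 ≡ 5 (mod 23), giving e = 21.

21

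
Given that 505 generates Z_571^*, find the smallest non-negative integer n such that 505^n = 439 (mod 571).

516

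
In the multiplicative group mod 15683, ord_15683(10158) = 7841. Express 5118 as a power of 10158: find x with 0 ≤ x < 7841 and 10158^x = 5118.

2727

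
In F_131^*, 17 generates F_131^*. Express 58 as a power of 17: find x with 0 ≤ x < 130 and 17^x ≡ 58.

104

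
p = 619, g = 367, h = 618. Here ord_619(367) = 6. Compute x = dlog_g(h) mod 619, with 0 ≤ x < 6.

3

Successive powers of 367 modulo 619:
  367^0=1  367^1=367  367^2=366  367^3=618
So 367^3 ≡ 618 (mod 619), giving x = 3.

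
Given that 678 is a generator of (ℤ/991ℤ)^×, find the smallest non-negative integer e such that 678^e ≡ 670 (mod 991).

904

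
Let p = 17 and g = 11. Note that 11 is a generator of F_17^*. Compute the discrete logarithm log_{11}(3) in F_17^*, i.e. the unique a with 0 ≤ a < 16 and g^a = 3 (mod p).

7

Successive powers of 11 modulo 17:
  11^0=1  11^1=11  11^2=2  11^3=5  11^4=4  11^5=10
  11^6=8  11^7=3
So 11^7 ≡ 3 (mod 17), giving a = 7.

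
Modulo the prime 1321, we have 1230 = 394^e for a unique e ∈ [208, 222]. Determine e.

Compute 394^208 mod 1321 = 176, then multiply by 394 repeatedly:
  394^208=176  394^209=652  394^210=614  394^211=173  394^212=791
  394^213=1219  394^214=763  394^215=755  394^216=245  394^217=97
  394^218=1230
Found 1230 at exponent 218.

218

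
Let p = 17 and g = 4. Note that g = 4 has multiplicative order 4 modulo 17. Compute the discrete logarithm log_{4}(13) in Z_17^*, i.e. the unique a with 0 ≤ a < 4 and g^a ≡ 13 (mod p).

Successive powers of 4 modulo 17:
  4^0=1  4^1=4  4^2=16  4^3=13
So 4^3 ≡ 13 (mod 17), giving a = 3.

3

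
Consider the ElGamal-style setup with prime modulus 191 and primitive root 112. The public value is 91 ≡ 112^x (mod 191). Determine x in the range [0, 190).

49

Baby-step giant-step with m = ceil(sqrt(190)) = 14.
Baby table (112^j mod 191 for j=0..13):
  0:1  1:112  2:129  3:123  4:24  5:14  6:40  7:87
  8:3  9:145  10:5  11:178  12:72  13:42
Giant step factor: 112^(-14) ≡ 78 (mod 191).
Scan 91·78^i mod 191 for i = 0, 1, …:
  i=0: 91   i=1: 31   i=2: 126   i=3: 87
Match at i=3, j=7: x = 3·14 + 7 = 49.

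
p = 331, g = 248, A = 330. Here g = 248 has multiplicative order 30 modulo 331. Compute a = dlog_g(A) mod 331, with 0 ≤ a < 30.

Successive powers of 248 modulo 331:
  248^0=1  248^1=248  248^2=269  248^3=181  248^4=203  248^5=32
  248^6=323  248^7=2  248^8=165  248^9=207  248^10=31  248^11=75
  248^12=64  248^13=315  248^14=4  248^15=330
So 248^15 ≡ 330 (mod 331), giving a = 15.

15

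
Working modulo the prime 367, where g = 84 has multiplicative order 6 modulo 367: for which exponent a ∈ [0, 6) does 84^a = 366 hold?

Successive powers of 84 modulo 367:
  84^0=1  84^1=84  84^2=83  84^3=366
So 84^3 ≡ 366 (mod 367), giving a = 3.

3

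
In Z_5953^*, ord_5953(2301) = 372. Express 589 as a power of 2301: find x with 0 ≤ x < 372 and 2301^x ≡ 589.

193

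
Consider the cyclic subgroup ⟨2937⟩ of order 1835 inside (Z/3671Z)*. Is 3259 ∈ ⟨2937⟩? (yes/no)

yes

3259 ∈ ⟨2937⟩ iff 3259^1835 ≡ 1 (mod 3671), since |⟨2937⟩| = 1835.
3259^1835 mod 3671 = 1.
Since 1 = 1, 3259 lies in the subgroup.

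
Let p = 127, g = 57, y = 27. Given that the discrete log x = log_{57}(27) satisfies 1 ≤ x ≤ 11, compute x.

Compute 57^1 mod 127 = 57, then multiply by 57 repeatedly:
  57^1=57  57^2=74  57^3=27
Found 27 at exponent 3.

3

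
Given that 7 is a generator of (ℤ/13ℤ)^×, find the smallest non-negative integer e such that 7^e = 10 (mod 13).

2

Successive powers of 7 modulo 13:
  7^0=1  7^1=7  7^2=10
So 7^2 ≡ 10 (mod 13), giving e = 2.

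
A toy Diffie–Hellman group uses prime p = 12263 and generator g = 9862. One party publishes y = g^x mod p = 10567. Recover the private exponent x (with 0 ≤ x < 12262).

Baby-step giant-step with m = ceil(sqrt(12262)) = 111.
Baby table (9862^j mod 12263 for j=0..110):
  0:1  1:9862  2:1191  3:9951  4:8236  5:5583  6:10939  7:2807
  8:5043  9:7601  10:9606  11:2697  12:11630  13:11484  14:6403  15:4199
  16:10650  17:9968  18:4208  19:1304  20:8424  21:7926  22:1850  23:9619
  24:8273  25:2587  26:5954  27:3104  28:3200  29:5701  30:9670  31:8452
  32:2013  33:10672  34:6198  35:5884  36:11755  37:5671  38:8122  39:9511
  40:10058  41:8852  42:10390  43:8815  44:1123  45:1537  46:826  47:3380
  48:2726  49:3316  50:9234  51:670  52:10046  53:875  54:8361  55:12033
  56:395  57:8119  58:4451  59:6485  60:3525  61:10208  62:4329  63:5095
  64:5379  65:10223  66:5103  67:10697  68:7488  69:11133  70:3007  71:3100
  72:541  73:937  74:6655  75:34  76:4207  77:3705  78:7233  79:10238
  80:5877  81:4036  82:9597  83:12043  84:911  85:7766  86:5857  87:3004
  88:10303  89:9231  90:7873  91:6473  92:7811  93:8179  94:7547  95:4367
  96:11961  97:1585  98:8208  99:11496  100:2117  101:6228  102:7432  103:10696
  104:9889  105:9942  106:5319  107:7127  108:7221  109:2261  110:3848
Giant step factor: 9862^(-111) ≡ 1016 (mod 12263).
Scan 10567·1016^i mod 12263 for i = 0, 1, …:
  i=0: 10567   i=1: 5947   i=2: 8756   i=3: 5421
  i=4: 1649   i=5: 7616   i=6: 12166   i=7: 11815
  i=8: 10826   i=9: 11568   i=10: 5134   i=11: 4369
  i=12: 11961
Match at i=12, j=96: x = 12·111 + 96 = 1428.

1428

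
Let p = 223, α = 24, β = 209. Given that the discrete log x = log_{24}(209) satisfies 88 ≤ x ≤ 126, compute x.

Compute 24^88 mod 223 = 202, then multiply by 24 repeatedly:
  24^88=202  24^89=165  24^90=169  24^91=42  24^92=116
  24^93=108  24^94=139  24^95=214  24^96=7  24^97=168
  24^98=18  24^99=209
Found 209 at exponent 99.

99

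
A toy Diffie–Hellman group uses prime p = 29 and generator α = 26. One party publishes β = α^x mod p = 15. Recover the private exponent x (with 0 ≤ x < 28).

Successive powers of 26 modulo 29:
  26^0=1  26^1=26  26^2=9  26^3=2  26^4=23  26^5=18
  26^6=4  26^7=17  26^8=7  26^9=8  26^10=5  26^11=14
  26^12=16  26^13=10  26^14=28  26^15=3  26^16=20  26^17=27
  26^18=6  26^19=11  26^20=25  26^21=12  26^22=22  26^23=21
  26^24=24  26^25=15
So 26^25 ≡ 15 (mod 29), giving x = 25.

25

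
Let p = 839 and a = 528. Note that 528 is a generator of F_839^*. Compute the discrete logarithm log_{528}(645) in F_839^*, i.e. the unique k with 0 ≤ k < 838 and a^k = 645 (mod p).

Baby-step giant-step with m = ceil(sqrt(838)) = 29.
Baby table (528^j mod 839 for j=0..28):
  0:1  1:528  2:236  3:436  4:322  5:538  6:482  7:279
  8:487  9:402  10:828  11:65  12:760  13:238  14:653  15:794
  16:571  17:287  18:516  19:612  20:121  21:124  22:30  23:738
  24:368  25:495  26:431  27:199  28:197
Giant step factor: 528^(-29) ≡ 797 (mod 839).
Scan 645·797^i mod 839 for i = 0, 1, …:
  i=0: 645   i=1: 597   i=2: 96   i=3: 163
  i=4: 705   i=5: 594   i=6: 222   i=7: 744
  i=8: 634   i=9: 220   i=10: 828
Match at i=10, j=10: k = 10·29 + 10 = 300.

300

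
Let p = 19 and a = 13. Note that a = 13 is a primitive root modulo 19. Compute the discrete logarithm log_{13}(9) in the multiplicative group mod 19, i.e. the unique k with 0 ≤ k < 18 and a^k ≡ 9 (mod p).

16

Successive powers of 13 modulo 19:
  13^0=1  13^1=13  13^2=17  13^3=12  13^4=4  13^5=14
  13^6=11  13^7=10  13^8=16  13^9=18  13^10=6  13^11=2
  13^12=7  13^13=15  13^14=5  13^15=8  13^16=9
So 13^16 ≡ 9 (mod 19), giving k = 16.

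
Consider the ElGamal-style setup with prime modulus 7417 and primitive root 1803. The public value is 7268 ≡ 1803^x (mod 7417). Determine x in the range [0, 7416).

1196

Baby-step giant-step with m = ceil(sqrt(7416)) = 87.
Baby table (1803^j mod 7417 for j=0..86):
  0:1  1:1803  2:2163  3:5964  4:5859  5:1969  6:4781  7:1589
  8:2005  9:2936  10:5287  11:1616  12:6184  13:2001  14:3141  15:4052
  16:11  17:4999  18:1542  19:6268  20:5113  21:6825  22:672  23:2645
  24:7221  25:2628  26:6238  27:2942  28:1271  29:7177  30:4883  31:70
  32:121  33:3070  34:2128  35:2195  36:4324  37:905  38:7392  39:6844
  40:5261  41:6657  42:1865  43:2694  44:6564  45:4777  46:1794  47:770
  48:1331  49:4102  50:1157  51:1894  52:3062  53:2538  54:7142  55:1114
  56:5952  57:6474  58:5681  59:7383  60:5451  61:628  62:4900  63:1053
  64:7224  65:620  66:5310  67:6000  68:4014  69:5667  70:4392  71:4837
  72:6136  73:4461  74:3155  75:7043  76:625  77:6908  78:1981  79:4166
  80:5294  81:6820  82:6491  83:6664  84:7069  85:3001  86:3810
Giant step factor: 1803^(-87) ≡ 2528 (mod 7417).
Scan 7268·2528^i mod 7417 for i = 0, 1, …:
  i=0: 7268   i=1: 1595   i=2: 4729   i=3: 6125
  i=4: 4721   i=5: 735   i=6: 3830   i=7: 3055
  i=8: 1943   i=9: 1850   i=10: 4090   i=11: 222
  i=12: 4941   i=13: 620
Match at i=13, j=65: x = 13·87 + 65 = 1196.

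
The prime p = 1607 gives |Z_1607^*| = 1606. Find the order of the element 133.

The order of 133 must divide p − 1 = 1606 = 2 · 11 · 73.
Divisors: 1, 2, 11, 22, 73, 146, 803, 1606.
Check each in increasing order: 133^1 ≡ 133;  133^2 ≡ 12;  133^11 ≡ 98;  133^22 ≡ 1569;  133^73 ≡ 1046;  133^146 ≡ 1356;  133^803 ≡ 1.
Smallest exponent giving 1 is 803.

803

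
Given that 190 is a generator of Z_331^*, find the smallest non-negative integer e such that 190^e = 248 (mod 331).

Baby-step giant-step with m = ceil(sqrt(330)) = 19.
Baby table (190^j mod 331 for j=0..18):
  0:1  1:190  2:21  3:18  4:110  5:47  6:324  7:325
  8:184  9:205  10:223  11:2  12:49  13:42  14:36  15:220
  16:94  17:317  18:319
Giant step factor: 190^(-19) ≡ 170 (mod 331).
Scan 248·170^i mod 331 for i = 0, 1, …:
  i=0: 248   i=1: 123   i=2: 57   i=3: 91
  i=4: 244   i=5: 105   i=6: 307   i=7: 223
Match at i=7, j=10: e = 7·19 + 10 = 143.

143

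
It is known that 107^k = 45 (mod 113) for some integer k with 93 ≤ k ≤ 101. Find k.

Compute 107^93 mod 113 = 84, then multiply by 107 repeatedly:
  107^93=84  107^94=61  107^95=86  107^96=49  107^97=45
Found 45 at exponent 97.

97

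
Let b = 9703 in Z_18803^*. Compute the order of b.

18802

The order of 9703 must divide p − 1 = 18802 = 2 · 7 · 17 · 79.
Divisors: 1, 2, 7, 14, 17, 34, 79, 119, 158, 238, 553, 1106, 1343, 2686, 9401, 18802.
Check each in increasing order: 9703^1 ≡ 9703;  9703^2 ≡ 1588;  9703^7 ≡ 16621;  9703^14 ≡ 3965;  9703^17 ≡ 947;  9703^34 ≡ 13068;  9703^79 ≡ 1850;  9703^119 ≡ 3695;  9703^158 ≡ 354;  9703^238 ≡ 2047;  9703^553 ≡ 13103;  9703^1106 ≡ 17219;  9703^1343 ≡ 18713;  9703^2686 ≡ 8100;  9703^9401 ≡ 18802;  9703^18802 ≡ 1.
Smallest exponent giving 1 is 18802.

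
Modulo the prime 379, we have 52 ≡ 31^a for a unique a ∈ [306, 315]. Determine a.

315

Compute 31^306 mod 379 = 217, then multiply by 31 repeatedly:
  31^306=217  31^307=284  31^308=87  31^309=44  31^310=227
  31^311=215  31^312=222  31^313=60  31^314=344  31^315=52
Found 52 at exponent 315.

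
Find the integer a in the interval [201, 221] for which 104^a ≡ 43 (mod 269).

218

Compute 104^201 mod 269 = 82, then multiply by 104 repeatedly:
  104^201=82  104^202=189  104^203=19  104^204=93  104^205=257
  104^206=97  104^207=135  104^208=52  104^209=28  104^210=222
  104^211=223  104^212=58  104^213=114  104^214=20  104^215=197
  104^216=44  104^217=3  104^218=43
Found 43 at exponent 218.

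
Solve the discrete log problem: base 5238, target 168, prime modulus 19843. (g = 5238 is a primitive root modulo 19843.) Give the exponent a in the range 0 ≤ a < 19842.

16722

Baby-step giant-step with m = ceil(sqrt(19842)) = 141.
Baby table (5238^j mod 19843 for j=0..140):
  0:1  1:5238  2:13618  3:15342  4:17089  5:409  6:19141  7:13722
  8:4490  9:4665  10:8537  11:10527  12:16572  13:10854  14:3057  15:19108
  16:19455  17:11485  18:14297  19:204  20:16873  21:52  22:14417  23:13631
  24:4064  25:15536  26:1425  27:3182  28:19039  29:15207  30:4464  31:7378
  32:11643  33:8495  34:8804  35:220  36:1466  37:19510  38:1930  39:9253
  40:10608  41:4304  42:2704  43:15493  44:14307  45:12898  46:14152  47:14571
  48:6720  49:17721  50:16887  51:13855  52:6639  53:10146  54:5194  55:1419
  56:11440  57:16703  58:2527  59:1145  60:4924  61:15855  62:5535  63:1707
  64:11916  65:9773  66:15877  67:1713  68:3658  69:12109  70:8714  71:5032
  72:6112  73:7897  74:11674  75:12129  76:14259  77:19433  78:15307  79:12346
  80:11  81:17932  82:10897  83:10018  84:9392  85:4499  86:12121  87:12041
  88:9704  89:11629  90:14535  91:16582  92:3705  93:336  94:13784  95:11758
  96:15575  97:7277  98:18366  99:2244  100:7016  101:572  102:19686  103:11040
  104:5018  105:12152  106:15675  107:15159  108:10999  109:8533  110:9418  111:1786
  112:9015  113:14073  114:17472  115:2420  116:16126  117:16180  118:1387  119:2568
  120:17473  121:7658  122:9901  123:11679  124:18476  125:2977  126:16771  127:1537
  128:14391  129:16344  130:7170  131:13504  132:13500  133:12391  134:17448  135:15609
  136:6782  137:5146  138:7954  139:12595  140:14478
Giant step factor: 5238^(-141) ≡ 13613 (mod 19843).
Scan 168·13613^i mod 19843 for i = 0, 1, …:
  i=0: 168   i=1: 5039   i=2: 18499   i=3: 19217
  i=4: 10752   i=5: 5008   i=6: 13199   i=7: 19465
  i=8: 13466   i=9: 3024     …   i=117: 11796
  i=118: 9392
Match at i=118, j=84: a = 118·141 + 84 = 16722.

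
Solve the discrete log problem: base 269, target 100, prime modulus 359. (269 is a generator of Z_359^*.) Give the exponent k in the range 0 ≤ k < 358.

Baby-step giant-step with m = ceil(sqrt(358)) = 19.
Baby table (269^j mod 359 for j=0..18):
  0:1  1:269  2:202  3:129  4:237  5:210  6:127  7:58
  8:165  9:228  10:302  11:104  12:333  13:186  14:133  15:236
  16:300  17:284  18:288
Giant step factor: 269^(-19) ≡ 354 (mod 359).
Scan 100·354^i mod 359 for i = 0, 1, …:
  i=0: 100   i=1: 218   i=2: 346   i=3: 65
  i=4: 34   i=5: 189   i=6: 132   i=7: 58
Match at i=7, j=7: k = 7·19 + 7 = 140.

140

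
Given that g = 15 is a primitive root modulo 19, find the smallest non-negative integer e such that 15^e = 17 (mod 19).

14

Successive powers of 15 modulo 19:
  15^0=1  15^1=15  15^2=16  15^3=12  15^4=9  15^5=2
  15^6=11  15^7=13  15^8=5  15^9=18  15^10=4  15^11=3
  15^12=7  15^13=10  15^14=17
So 15^14 ≡ 17 (mod 19), giving e = 14.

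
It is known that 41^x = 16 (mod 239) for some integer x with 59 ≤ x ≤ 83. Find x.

82

Compute 41^59 mod 239 = 46, then multiply by 41 repeatedly:
  41^59=46  41^60=213  41^61=129  41^62=31  41^63=76
  41^64=9  41^65=130  41^66=72  41^67=84  41^68=98
  41^69=194  41^70=67  41^71=118  41^72=58  41^73=227
  41^74=225  41^75=143  41^76=127  41^77=188  41^78=60
  41^79=70  41^80=2  41^81=82  41^82=16
Found 16 at exponent 82.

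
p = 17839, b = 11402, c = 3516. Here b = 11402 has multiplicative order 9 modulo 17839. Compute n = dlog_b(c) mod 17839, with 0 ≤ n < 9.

Successive powers of 11402 modulo 17839:
  11402^0=1  11402^1=11402  11402^2=12811  11402^3=5290  11402^4=2921  11402^5=17668
  11402^6=12548  11402^7=3516
So 11402^7 ≡ 3516 (mod 17839), giving n = 7.

7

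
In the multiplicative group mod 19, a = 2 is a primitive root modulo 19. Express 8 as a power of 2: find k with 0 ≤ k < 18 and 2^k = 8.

Successive powers of 2 modulo 19:
  2^0=1  2^1=2  2^2=4  2^3=8
So 2^3 ≡ 8 (mod 19), giving k = 3.

3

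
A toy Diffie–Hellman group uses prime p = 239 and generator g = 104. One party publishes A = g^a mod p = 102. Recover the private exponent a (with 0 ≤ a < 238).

Baby-step giant-step with m = ceil(sqrt(238)) = 16.
Baby table (104^j mod 239 for j=0..15):
  0:1  1:104  2:61  3:130  4:136  5:43  6:170  7:233
  8:93  9:112  10:176  11:140  12:220  13:175  14:36  15:159
Giant step factor: 104^(-16) ≡ 85 (mod 239).
Scan 102·85^i mod 239 for i = 0, 1, …:
  i=0: 102   i=1: 66   i=2: 113   i=3: 45
  i=4: 1
Match at i=4, j=0: a = 4·16 + 0 = 64.

64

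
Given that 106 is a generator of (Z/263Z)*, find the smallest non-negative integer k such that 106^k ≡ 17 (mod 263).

122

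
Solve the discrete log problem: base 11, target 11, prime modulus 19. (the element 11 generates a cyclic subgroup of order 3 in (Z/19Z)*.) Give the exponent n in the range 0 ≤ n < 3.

1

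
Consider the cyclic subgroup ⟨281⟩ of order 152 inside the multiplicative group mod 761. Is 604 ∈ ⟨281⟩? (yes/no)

604 ∈ ⟨281⟩ iff 604^152 ≡ 1 (mod 761), since |⟨281⟩| = 152.
604^152 mod 761 = 168.
Since 168 ≠ 1, 604 does not lie in the subgroup.

no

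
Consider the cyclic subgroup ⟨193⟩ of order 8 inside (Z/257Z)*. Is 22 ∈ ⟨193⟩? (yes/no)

no

⟨193⟩ has order 8; its elements mod 257 are {1, 4, 16, 64, 193, 241, 253, 256}.
22 is not in this set.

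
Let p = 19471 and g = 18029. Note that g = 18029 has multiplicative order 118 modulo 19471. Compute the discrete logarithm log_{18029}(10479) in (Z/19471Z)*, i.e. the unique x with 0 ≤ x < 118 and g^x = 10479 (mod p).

96

Baby-step giant-step with m = ceil(sqrt(118)) = 11.
Baby table (18029^j mod 19471 for j=0..10):
  0:1  1:18029  2:15438  3:13228  4:6804  5:2016  6:13578  7:8350
  8:11849  9:9280  10:14288
Giant step factor: 18029^(-11) ≡ 5551 (mod 19471).
Scan 10479·5551^i mod 19471 for i = 0, 1, …:
  i=0: 10479   i=1: 9052   i=2: 12472   i=3: 12667
  i=4: 4736   i=5: 3686   i=6: 16436   i=7: 14601
  i=8: 11849
Match at i=8, j=8: x = 8·11 + 8 = 96.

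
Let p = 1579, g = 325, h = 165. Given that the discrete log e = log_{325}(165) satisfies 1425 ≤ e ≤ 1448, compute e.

1437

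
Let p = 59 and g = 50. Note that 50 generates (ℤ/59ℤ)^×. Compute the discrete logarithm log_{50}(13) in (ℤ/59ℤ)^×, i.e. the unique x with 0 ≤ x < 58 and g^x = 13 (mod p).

57

Baby-step giant-step with m = ceil(sqrt(58)) = 8.
Baby table (50^j mod 59 for j=0..7):
  0:1  1:50  2:22  3:38  4:12  5:10  6:28  7:43
Giant step factor: 50^(-8) ≡ 25 (mod 59).
Scan 13·25^i mod 59 for i = 0, 1, …:
  i=0: 13   i=1: 30   i=2: 42   i=3: 47
  i=4: 54   i=5: 52   i=6: 2   i=7: 50
Match at i=7, j=1: x = 7·8 + 1 = 57.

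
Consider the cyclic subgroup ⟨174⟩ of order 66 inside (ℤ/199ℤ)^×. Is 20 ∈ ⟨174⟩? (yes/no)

no

20 ∈ ⟨174⟩ iff 20^66 ≡ 1 (mod 199), since |⟨174⟩| = 66.
20^66 mod 199 = 92.
Since 92 ≠ 1, 20 does not lie in the subgroup.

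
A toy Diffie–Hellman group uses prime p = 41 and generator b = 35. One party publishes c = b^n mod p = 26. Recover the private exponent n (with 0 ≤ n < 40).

37

Successive powers of 35 modulo 41:
  35^0=1  35^1=35  35^2=36  35^3=30  35^4=25  35^5=14
  35^6=39  35^7=12  35^8=10  35^9=22  35^10=32  35^11=13
  35^12=4  35^13=17  35^14=21  35^15=38  35^16=18  35^17=15
  35^18=33  35^19=7  35^20=40  35^21=6  35^22=5  35^23=11
  35^24=16  35^25=27  35^26=2  35^27=29  35^28=31  35^29=19
  35^30=9  35^31=28  35^32=37  35^33=24  35^34=20  35^35=3
  35^36=23  35^37=26
So 35^37 ≡ 26 (mod 41), giving n = 37.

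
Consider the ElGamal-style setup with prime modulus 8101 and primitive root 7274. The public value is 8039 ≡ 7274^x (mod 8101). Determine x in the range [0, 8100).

Baby-step giant-step with m = ceil(sqrt(8100)) = 90.
Baby table (7274^j mod 8101 for j=0..89):
  0:1  1:7274  2:3445  3:2537  4:60  5:7087  6:4175  7:6402
  8:3600  9:3968  10:7470  11:3373  12:5374  13:3151  14:2645  15:7956
  16:6501  17:2737  18:4781  19:7502  20:1212  21:2200  22:3325  23:4565
  24:7912  25:2384  26:5076  27:6567  28:4862  29:5323  30:4823  31:5172
  32:84  33:3441  34:5845  35:2482  36:5040  37:3935  38:2357  39:3102
  40:2663  41:1171  42:3703  43:7898  44:5861  45:5452  46:3453  47:4022
  48:3317  49:3080  50:4655  51:6391  52:4596  53:6578  54:3866  55:2713
  56:326  57:5832  58:5132  59:760  60:3358  61:1577  62:82  63:5095
  64:7056  65:5509  66:4920  67:5963  68:2108  69:6500  70:3564  71:1336
  72:4965  73:1152  74:3214  75:7251  76:6264  77:4312  78:6517  79:5707
  80:3194  81:7589  82:2172  83:2178  84:5317  85:1684  86:704  87:1064
  88:3081  89:3828
Giant step factor: 7274^(-90) ≡ 4361 (mod 8101).
Scan 8039·4361^i mod 8101 for i = 0, 1, …:
  i=0: 8039   i=1: 5052   i=2: 5153   i=3: 59
  i=4: 6168   i=5: 3328   i=6: 4517   i=7: 5106
  i=8: 5718   i=9: 1320     …   i=13: 5353
  i=14: 5452
Match at i=14, j=45: x = 14·90 + 45 = 1305.

1305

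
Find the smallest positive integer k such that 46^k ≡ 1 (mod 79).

13

The order of 46 must divide p − 1 = 78 = 2 · 3 · 13.
Divisors: 1, 2, 3, 6, 13, 26, 39, 78.
Check each in increasing order: 46^1 ≡ 46;  46^2 ≡ 62;  46^3 ≡ 8;  46^6 ≡ 64;  46^13 ≡ 1.
Smallest exponent giving 1 is 13.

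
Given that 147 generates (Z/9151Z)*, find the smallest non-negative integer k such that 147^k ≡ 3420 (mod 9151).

6492

Baby-step giant-step with m = ceil(sqrt(9150)) = 96.
Baby table (147^j mod 9151 for j=0..95):
  0:1  1:147  2:3307  3:1126  4:804  5:8376  6:5038  7:8506
  8:5846  9:8319  10:5810  11:3027  12:5721  13:8246  14:4230  15:8693
  16:5882  17:4460  18:5899  19:6959  20:7212  21:7799  22:2578  23:3775
  24:5865  25:1961  26:4586  27:6119  28:2695  29:2672  30:8442  31:5589
  32:7144  33:6954  34:6477  35:415  36:6099  37:8906  38:589  39:4224
  40:7811  41:4342  42:6855  43:1075  44:2458  45:4437  46:2518  47:4106
  48:8767  49:7609  50:2101  51:6864  52:2398  53:4768  54:5420  55:603
  56:6282  57:8354  58:1804  59:8960  60:8527  61:8933  62:4558  63:2003
  64:1609  65:7748  66:4232  67:8987  68:3345  69:6712  70:7507  71:5409
  72:8137  73:6509  74:5119  75:2111  76:8334  77:8015  78:6877  79:4309
  80:2004  81:1756  82:1904  83:5358  84:640  85:2570  86:2599  87:6862
  88:2104  89:7305  90:3168  91:8146  92:7832  93:7429  94:3094  95:6419
Giant step factor: 147^(-96) ≡ 1839 (mod 9151).
Scan 3420·1839^i mod 9151 for i = 0, 1, …:
  i=0: 3420   i=1: 2643   i=2: 1296   i=3: 4084
  i=4: 6656   i=5: 5497   i=6: 6279   i=7: 7670
  i=8: 3439   i=9: 980     …   i=66: 761
  i=67: 8527
Match at i=67, j=60: k = 67·96 + 60 = 6492.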